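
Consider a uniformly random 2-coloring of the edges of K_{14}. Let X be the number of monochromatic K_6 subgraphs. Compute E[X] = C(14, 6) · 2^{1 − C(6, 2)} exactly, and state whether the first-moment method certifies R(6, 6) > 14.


E[X] = C(14, 6) · 2^{1 − 15} = 3003 · 2^{−14} = 3003/16384.
As a reduced fraction: E[X] = 3003/16384 ≈ 0.1833.
Is E[X] < 1? YES.
Since E[X] < 1, there exists a 2-coloring of K_{14} with no monochromatic K_6; hence R(6, 6) > 14.

E[X] = 3003/16384 ≈ 0.1833; E[X] < 1, so R(6, 6) > 14.


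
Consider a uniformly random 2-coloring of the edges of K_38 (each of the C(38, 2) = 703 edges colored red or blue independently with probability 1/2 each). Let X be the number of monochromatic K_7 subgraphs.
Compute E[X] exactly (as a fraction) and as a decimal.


Let X = Σ_S X_S over the C(38, 7) = 12620256 subsets S of size 7, where X_S = 1 if the K_7 on S is monochromatic.
For a fixed S, the K_7 on S has C(7, 2) = 21 edges. P[all 21 edges red] = (1/2)^21, and likewise for blue, so P[monochromatic] = 2·(1/2)^21 = 2^{1 − 21} = 1/1048576.
Summing: E[X] = C(38, 7) · 2^{1 − 21} = 12620256 · 1/1048576 = 394383/32768.
Numerically: E[X] ≈ 12.03561.

E[X] = C(38,7)·2^(1−C(7,2)) = 394383/32768 ≈ 12.03561.


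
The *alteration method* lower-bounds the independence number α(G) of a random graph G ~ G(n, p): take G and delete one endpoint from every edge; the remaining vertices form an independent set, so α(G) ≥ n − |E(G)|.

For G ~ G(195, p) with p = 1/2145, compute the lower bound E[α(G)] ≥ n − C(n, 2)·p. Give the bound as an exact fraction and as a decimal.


E[|E(G)|] = C(195, 2)·p = 18915 · (1/2145) = 97/11.
E[α(G)] ≥ n − E[|E(G)|] = 195 − 97/11 = 2048/11.
Numerically: ≈ 186.182.
(This is only a lower bound; the true E[α(G)] may be larger.)

E[α(G)] ≥ 2048/11 ≈ 186.182.


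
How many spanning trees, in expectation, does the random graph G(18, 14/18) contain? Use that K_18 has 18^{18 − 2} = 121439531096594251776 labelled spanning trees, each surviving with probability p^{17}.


K_18 has 18^{18 − 2} = 121439531096594251776 labelled spanning trees.
For each such spanning tree H, let X_H = 1 if all 17 edges of H are present in G. Then P[X_H = 1] = p^{17} = (7/9)^{17} = 232630513987207/16677181699666569.
Summing the indicators: E[X] = Σ_H E[X_H] = 121439531096594251776 · p^{17} = 121439531096594251776 · 232630513987207/16677181699666569 = 15245673364665597952/9.
Numerically: E[X] ≈ 1.694e+18.

E[X] = 121439531096594251776 · (7/9)^{17} = 15245673364665597952/9 ≈ 1.694e+18.


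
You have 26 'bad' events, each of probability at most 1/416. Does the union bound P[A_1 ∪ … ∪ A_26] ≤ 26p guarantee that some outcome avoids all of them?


Union bound: P[∪_{i=1}^{26} A_i] ≤ Σ_i P[A_i] ≤ 26·p = 26·(1/416) = 1/16.
Numerically: 1/16 ≈ 0.0625000.
Is 1/16 < 1? YES.
Since P[∪ A_i] ≤ 1/16 < 1, the complement has P[∩ A_i^c] ≥ 1 − 1/16 = 15/16 > 0, so some outcome avoids every A_i.

26·p = 1/16 ≈ 0.0625000; existence CERTIFIED by the union bound.


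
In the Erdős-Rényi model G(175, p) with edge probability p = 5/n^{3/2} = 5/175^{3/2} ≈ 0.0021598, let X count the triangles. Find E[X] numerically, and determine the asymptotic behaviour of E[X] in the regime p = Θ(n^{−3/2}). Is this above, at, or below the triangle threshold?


Number of potential triangles: C(175, 3) = 877975.
Each occurs with probability p³ ≈ (0.0021598)³ ≈ 1.0074855e-08.
By linearity: E[X] = C(175, 3)·p³ ≈ 877975 · 1.0074855e-08 ≈ 0.00885.
Since α = 3/2 > 1, p = c/n^{3/2} = o(1/n) is below the triangle threshold p ~ 1/n. Asymptotically E[X] ~ (c³/6)·n^{3(1−α)} = (5³/6)·n^{-1.5} → 0, so by Markov's inequality G has no triangles w.h.p.

E[X] ≈ 0.00885; in regime p = Θ(1/n^{3/2}) E[X] tends to 0 (below the triangle threshold p ~ 1/n).


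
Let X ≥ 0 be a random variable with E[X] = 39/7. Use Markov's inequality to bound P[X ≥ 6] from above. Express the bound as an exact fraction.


μ = E[X] = 39/7, a = 6.
Markov: P[X ≥ 6] ≤ μ/a = (39/7)/6 = 13/14.
Numerically: ≈ 0.9286.
(Since a = 6 > μ = 5.5714, the bound 13/14 is < 1 and informative.)

P[X ≥ 6] ≤ 13/14 ≈ 0.9286.


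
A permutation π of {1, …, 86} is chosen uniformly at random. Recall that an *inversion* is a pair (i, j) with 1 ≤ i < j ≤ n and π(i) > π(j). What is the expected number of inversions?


Write X = Σ X_I over the C(86, 2) = 3655 pairs i < j, with X_I the indicator of one inversion.
There are 3655 indicators.
For each fixed pair i < j, the values π(i) and π(j) are two distinct elements of {1, …, 86} in uniformly random order; by symmetry P[π(i) > π(j)] = 1/2.
By linearity: E[X] = 3655 · (1/2) = C(86, 2) · (1/2) = 3655/2 = 3655/2 ≈ 1827.5000.

E[X] = 3655/2 = 1827.5000.


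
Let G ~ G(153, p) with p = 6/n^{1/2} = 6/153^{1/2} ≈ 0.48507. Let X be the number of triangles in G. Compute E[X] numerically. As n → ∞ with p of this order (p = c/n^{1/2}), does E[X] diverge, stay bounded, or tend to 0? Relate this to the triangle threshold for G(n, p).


Number of potential triangles: C(153, 3) = 585276.
Each occurs with probability p³ ≈ (0.48507)³ ≈ 1.1413441e-01.
By linearity: E[X] = C(153, 3)·p³ ≈ 585276 · 1.1413441e-01 ≈ 66800.13199.
Since α = 1/2 < 1, p = c/n^{1/2} ≫ 1/n is above the triangle threshold p ~ 1/n. Asymptotically E[X] ~ (c³/6)·n^{3(1−α)} = (6³/6)·n^{1.5} → ∞; triangles are abundant w.h.p.

E[X] ≈ 66800.13199; in regime p = Θ(1/n^{1/2}) E[X] diverges (above the triangle threshold p ~ 1/n).


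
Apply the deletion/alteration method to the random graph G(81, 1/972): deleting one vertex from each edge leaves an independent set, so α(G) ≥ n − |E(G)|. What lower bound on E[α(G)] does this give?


E[|E(G)|] = C(81, 2)·p = 3240 · (1/972) = 10/3.
E[α(G)] ≥ n − E[|E(G)|] = 81 − 10/3 = 233/3.
Numerically: ≈ 77.6667.
(This is only a lower bound; the true E[α(G)] may be larger.)

E[α(G)] ≥ 233/3 ≈ 77.6667.


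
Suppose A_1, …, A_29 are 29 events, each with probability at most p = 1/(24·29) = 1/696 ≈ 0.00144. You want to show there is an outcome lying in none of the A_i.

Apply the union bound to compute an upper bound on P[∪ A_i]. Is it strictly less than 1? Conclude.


Union bound: P[∪_{i=1}^{29} A_i] ≤ Σ_i P[A_i] ≤ 29·p = 29·(1/696) = 1/24.
Numerically: 1/24 ≈ 0.04167.
Is 1/24 < 1? YES.
Since P[∪ A_i] ≤ 1/24 < 1, the complement has P[∩ A_i^c] ≥ 1 − 1/24 = 23/24 > 0, so some outcome avoids every A_i.

29·p = 1/24 ≈ 0.04167; existence CERTIFIED by the union bound.


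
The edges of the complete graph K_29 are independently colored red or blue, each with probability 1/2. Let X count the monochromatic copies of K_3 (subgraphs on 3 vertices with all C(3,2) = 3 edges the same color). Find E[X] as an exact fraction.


Let X = Σ_S X_S over the C(29, 3) = 3654 subsets S of size 3, where X_S = 1 if the K_3 on S is monochromatic.
For a fixed S, the K_3 on S has C(3, 2) = 3 edges. P[all 3 edges red] = (1/2)^3, and likewise for blue, so P[monochromatic] = 2·(1/2)^3 = 2^{1 − 3} = 1/4.
By linearity: E[X] = C(29, 3) · 2^{1 − 3} = 3654 · 1/4 = 1827/2.
Numerically: E[X] ≈ 913.50000.

E[X] = C(29,3)·2^(1−C(3,2)) = 1827/2 ≈ 913.50000.


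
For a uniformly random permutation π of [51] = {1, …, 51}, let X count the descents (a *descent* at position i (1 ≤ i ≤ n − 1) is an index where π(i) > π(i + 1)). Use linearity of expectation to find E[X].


Write X = Σ X_I over i = 1, …, 50, with X_I the indicator of one descent.
There are 50 indicators.
For each fixed i, the pair (π(i), π(i+1)) is a uniformly random ordered pair of distinct values from {1, …, 51}; by symmetry P[π(i) > π(i+1)] = 1/2.
By linearity: E[X] = 50 · (1/2) = (51 − 1) · (1/2) = 25 ≈ 25.000.

E[X] = 25 = 25.000.


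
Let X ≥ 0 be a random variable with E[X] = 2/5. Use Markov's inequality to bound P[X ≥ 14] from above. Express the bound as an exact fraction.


μ = E[X] = 2/5, a = 14.
Markov: P[X ≥ 14] ≤ μ/a = (2/5)/14 = 1/35.
Numerically: ≈ 0.02857.
(Since a = 14 > μ = 0.40000, the bound 1/35 is < 1 and informative.)

P[X ≥ 14] ≤ 1/35 ≈ 0.02857.


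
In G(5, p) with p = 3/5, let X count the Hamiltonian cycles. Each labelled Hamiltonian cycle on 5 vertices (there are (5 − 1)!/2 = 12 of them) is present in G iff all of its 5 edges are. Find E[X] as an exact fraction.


K_5 has (5 − 1)!/2 = 12 labelled Hamiltonian cycles.
For each such Hamiltonian cycle H, let X_H = 1 if all 5 edges of H are present in G. Then P[X_H = 1] = p^{5} = (3/5)^{5} = 243/3125.
Summing the indicators: E[X] = Σ_H E[X_H] = 12 · p^{5} = 12 · 243/3125 = 2916/3125.
Numerically: E[X] ≈ 0.933.

E[X] = 12 · (3/5)^{5} = 2916/3125 ≈ 0.933.


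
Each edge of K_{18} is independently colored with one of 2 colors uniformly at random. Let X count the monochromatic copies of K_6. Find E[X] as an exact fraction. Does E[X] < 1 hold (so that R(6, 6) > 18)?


E[X] = C(18, 6) · 2^{1 − 15} = 18564 · 2^{−14} = 18564/16384.
As a reduced fraction: E[X] = 4641/4096 ≈ 1.133.
Is E[X] < 1? NO.
Since E[X] ≥ 1, the first-moment bound is inconclusive at n = 18; it does NOT by itself certify R(6, 6) > 18.

E[X] = 4641/4096 ≈ 1.133; E[X] ≥ 1; first-moment method inconclusive here.


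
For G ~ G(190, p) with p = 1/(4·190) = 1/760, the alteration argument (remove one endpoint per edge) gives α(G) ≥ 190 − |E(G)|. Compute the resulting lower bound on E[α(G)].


E[|E(G)|] = C(190, 2)·p = 17955 · (1/760) = 189/8.
E[α(G)] ≥ n − E[|E(G)|] = 190 − 189/8 = 1331/8.
Numerically: ≈ 166.3750.
(This is only a lower bound; the true E[α(G)] may be larger.)

E[α(G)] ≥ 1331/8 ≈ 166.3750.


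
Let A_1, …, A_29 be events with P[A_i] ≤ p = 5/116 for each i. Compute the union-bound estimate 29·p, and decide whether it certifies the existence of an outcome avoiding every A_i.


Union bound: P[∪_{i=1}^{29} A_i] ≤ Σ_i P[A_i] ≤ 29·p = 29·(5/116) = 5/4.
Numerically: 5/4 ≈ 1.250.
Is 5/4 < 1? NO.
Since the bound 5/4 is ≥ 1, the union bound is uninformative here; it does NOT by itself certify existence.

29·p = 5/4 ≈ 1.250; existence NOT certified by the union bound.


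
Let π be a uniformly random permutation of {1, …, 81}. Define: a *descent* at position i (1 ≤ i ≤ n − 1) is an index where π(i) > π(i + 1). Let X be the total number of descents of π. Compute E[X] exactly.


Write X = Σ X_I over i = 1, …, 80, with X_I the indicator of one descent.
There are 80 indicators.
For each fixed i, the pair (π(i), π(i+1)) is a uniformly random ordered pair of distinct values from {1, …, 81}; by symmetry P[π(i) > π(i+1)] = 1/2.
By linearity: E[X] = 80 · (1/2) = (81 − 1) · (1/2) = 40 ≈ 40.0000.

E[X] = 40 = 40.0000.


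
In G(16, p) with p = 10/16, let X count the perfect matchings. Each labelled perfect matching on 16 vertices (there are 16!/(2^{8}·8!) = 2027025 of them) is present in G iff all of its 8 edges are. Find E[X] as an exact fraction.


K_16 has 16!/(2^{8}·8!) = 2027025 labelled perfect matchings.
For each such perfect matching H, let X_H = 1 if all 8 edges of H are present in G. Then P[X_H = 1] = p^{8} = (5/8)^{8} = 390625/16777216.
By linearity: E[X] = Σ_H E[X_H] = 2027025 · p^{8} = 2027025 · 390625/16777216 = 791806640625/16777216.
Numerically: E[X] ≈ 47195.

E[X] = 2027025 · (5/8)^{8} = 791806640625/16777216 ≈ 47195.


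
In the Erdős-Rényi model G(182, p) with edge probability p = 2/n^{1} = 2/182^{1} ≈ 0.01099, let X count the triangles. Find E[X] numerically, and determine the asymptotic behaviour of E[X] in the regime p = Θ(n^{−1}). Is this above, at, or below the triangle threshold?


Number of potential triangles: C(182, 3) = 988260.
Each occurs with probability p³ ≈ (0.01099)³ ≈ 1.327015e-06.
By linearity: E[X] = C(182, 3)·p³ ≈ 988260 · 1.327015e-06 ≈ 1.3114.
Here α = 1, so p = 2/n is exactly at the triangle threshold p ~ 1/n. Asymptotically E[X] → c³/6 = 2³/6 = 4/3 ≈ 1.3333, a bounded constant. In this regime the triangle count is asymptotically Poisson(c³/6).

E[X] ≈ 1.3114; in regime p = Θ(1/n^{1}) E[X] stays bounded (at the triangle threshold p ~ 1/n).


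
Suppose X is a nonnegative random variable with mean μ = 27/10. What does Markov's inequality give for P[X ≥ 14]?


μ = E[X] = 27/10, a = 14.
Markov: P[X ≥ 14] ≤ μ/a = (27/10)/14 = 27/140.
Numerically: ≈ 0.192857.
(Since a = 14 > μ = 2.700000, the bound 27/140 is < 1 and informative.)

P[X ≥ 14] ≤ 27/140 ≈ 0.192857.


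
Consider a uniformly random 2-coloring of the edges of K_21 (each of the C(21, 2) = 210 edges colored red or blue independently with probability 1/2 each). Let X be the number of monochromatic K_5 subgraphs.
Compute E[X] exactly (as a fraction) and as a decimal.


Let X = Σ_S X_S over the C(21, 5) = 20349 subsets S of size 5, where X_S = 1 if the K_5 on S is monochromatic.
For a fixed S, the K_5 on S has C(5, 2) = 10 edges. P[all 10 edges red] = (1/2)^10, and likewise for blue, so P[monochromatic] = 2·(1/2)^10 = 2^{1 − 10} = 1/512.
By linearity: E[X] = C(21, 5) · 2^{1 − 10} = 20349 · 1/512 = 20349/512.
Numerically: E[X] ≈ 39.744141.

E[X] = C(21,5)·2^(1−C(5,2)) = 20349/512 ≈ 39.744141.


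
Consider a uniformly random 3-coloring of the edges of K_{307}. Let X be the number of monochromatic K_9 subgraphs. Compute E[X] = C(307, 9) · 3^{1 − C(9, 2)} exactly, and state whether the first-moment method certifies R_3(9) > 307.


E[X] = C(307, 9) · 3^{1 − 36} = 59303278327292350 · 3^{−35} = 59303278327292350/50031545098999707.
As a reduced fraction: E[X] = 59303278327292350/50031545098999707 ≈ 1.185.
Is E[X] < 1? NO.
Since E[X] ≥ 1, the first-moment bound is inconclusive at n = 307; it does NOT by itself certify R_3(9) > 307.

E[X] = 59303278327292350/50031545098999707 ≈ 1.185; E[X] ≥ 1; first-moment method inconclusive here.


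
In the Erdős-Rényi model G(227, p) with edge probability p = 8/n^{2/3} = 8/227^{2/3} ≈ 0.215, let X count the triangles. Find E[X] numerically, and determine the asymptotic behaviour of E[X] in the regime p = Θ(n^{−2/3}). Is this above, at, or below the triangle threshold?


Number of potential triangles: C(227, 3) = 1923825.
Each occurs with probability p³ ≈ (0.215)³ ≈ 9.93615e-03.
By linearity: E[X] = C(227, 3)·p³ ≈ 1923825 · 9.93615e-03 ≈ 19115.419.
Since α = 2/3 < 1, p = c/n^{2/3} ≫ 1/n is above the triangle threshold p ~ 1/n. Asymptotically E[X] ~ (c³/6)·n^{3(1−α)} = (8³/6)·n^{1} → ∞; triangles are abundant w.h.p.

E[X] ≈ 19115.419; in regime p = Θ(1/n^{2/3}) E[X] diverges (above the triangle threshold p ~ 1/n).


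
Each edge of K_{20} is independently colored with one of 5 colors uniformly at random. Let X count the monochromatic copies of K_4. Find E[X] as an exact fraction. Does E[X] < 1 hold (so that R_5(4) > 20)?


E[X] = C(20, 4) · 5^{1 − 6} = 4845 · 5^{−5} = 4845/3125.
As a reduced fraction: E[X] = 969/625 ≈ 1.550.
Is E[X] < 1? NO.
Since E[X] ≥ 1, the first-moment bound is inconclusive at n = 20; it does NOT by itself certify R_5(4) > 20.

E[X] = 969/625 ≈ 1.550; E[X] ≥ 1; first-moment method inconclusive here.


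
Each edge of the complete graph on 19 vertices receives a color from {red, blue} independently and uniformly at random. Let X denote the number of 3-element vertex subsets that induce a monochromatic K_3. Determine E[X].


Let X = Σ_S X_S over the C(19, 3) = 969 subsets S of size 3, where X_S = 1 if the K_3 on S is monochromatic.
For a fixed S, the K_3 on S has C(3, 2) = 3 edges. P[all 3 edges red] = (1/2)^3, and likewise for blue, so P[monochromatic] = 2·(1/2)^3 = 2^{1 − 3} = 1/4.
By linearity of expectation: E[X] = C(19, 3) · 2^{1 − 3} = 969 · 1/4 = 969/4.
Numerically: E[X] ≈ 242.250.

E[X] = C(19,3)·2^(1−C(3,2)) = 969/4 ≈ 242.250.


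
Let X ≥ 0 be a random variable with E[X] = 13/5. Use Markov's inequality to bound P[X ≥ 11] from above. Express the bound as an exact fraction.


μ = E[X] = 13/5, a = 11.
Markov: P[X ≥ 11] ≤ μ/a = (13/5)/11 = 13/55.
Numerically: ≈ 0.236364.
(Since a = 11 > μ = 2.600000, the bound 13/55 is < 1 and informative.)

P[X ≥ 11] ≤ 13/55 ≈ 0.236364.


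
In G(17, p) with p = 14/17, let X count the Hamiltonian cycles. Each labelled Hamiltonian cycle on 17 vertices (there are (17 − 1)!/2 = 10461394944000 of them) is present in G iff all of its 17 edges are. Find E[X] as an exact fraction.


K_17 has (17 − 1)!/2 = 10461394944000 labelled Hamiltonian cycles.
For each such Hamiltonian cycle H, let X_H = 1 if all 17 edges of H are present in G. Then P[X_H = 1] = p^{17} = (14/17)^{17} = 30491346729331195904/827240261886336764177.
By linearity: E[X] = Σ_H E[X_H] = 10461394944000 · p^{17} = 10461394944000 · 30491346729331195904/827240261886336764177 = 318982020509976309331579109376000/827240261886336764177.
Numerically: E[X] ≈ 3.86e+11.

E[X] = 10461394944000 · (14/17)^{17} = 318982020509976309331579109376000/827240261886336764177 ≈ 3.86e+11.


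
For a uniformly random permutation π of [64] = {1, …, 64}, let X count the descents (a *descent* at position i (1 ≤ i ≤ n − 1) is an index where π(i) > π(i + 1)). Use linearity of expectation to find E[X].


Write X = Σ X_I over i = 1, …, 63, with X_I the indicator of one descent.
There are 63 indicators.
For each fixed i, the pair (π(i), π(i+1)) is a uniformly random ordered pair of distinct values from {1, …, 64}; by symmetry P[π(i) > π(i+1)] = 1/2.
By linearity: E[X] = 63 · (1/2) = (64 − 1) · (1/2) = 63/2 ≈ 31.5000.

E[X] = 63/2 = 31.5000.


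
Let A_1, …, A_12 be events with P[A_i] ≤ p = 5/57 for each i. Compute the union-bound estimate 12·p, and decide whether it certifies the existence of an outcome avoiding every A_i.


Union bound: P[∪_{i=1}^{12} A_i] ≤ Σ_i P[A_i] ≤ 12·p = 12·(5/57) = 20/19.
Numerically: 20/19 ≈ 1.0526316.
Is 20/19 < 1? NO.
Since the bound 20/19 is ≥ 1, the union bound is uninformative here; it does NOT by itself certify existence.

12·p = 20/19 ≈ 1.0526316; existence NOT certified by the union bound.


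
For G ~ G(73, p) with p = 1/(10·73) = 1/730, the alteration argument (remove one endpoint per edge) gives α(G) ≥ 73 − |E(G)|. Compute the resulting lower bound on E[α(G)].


E[|E(G)|] = C(73, 2)·p = 2628 · (1/730) = 18/5.
E[α(G)] ≥ n − E[|E(G)|] = 73 − 18/5 = 347/5.
Numerically: ≈ 69.40000.
(This is only a lower bound; the true E[α(G)] may be larger.)

E[α(G)] ≥ 347/5 ≈ 69.40000.


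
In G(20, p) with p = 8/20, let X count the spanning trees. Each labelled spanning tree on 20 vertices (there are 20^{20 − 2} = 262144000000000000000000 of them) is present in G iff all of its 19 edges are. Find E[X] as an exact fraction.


K_20 has 20^{20 − 2} = 262144000000000000000000 labelled spanning trees.
For each such spanning tree H, let X_H = 1 if all 19 edges of H are present in G. Then P[X_H = 1] = p^{19} = (2/5)^{19} = 524288/19073486328125.
By linearity: E[X] = Σ_H E[X_H] = 262144000000000000000000 · p^{19} = 262144000000000000000000 · 524288/19073486328125 = 36028797018963968/5.
Numerically: E[X] ≈ 7.20576e+15.

E[X] = 262144000000000000000000 · (2/5)^{19} = 36028797018963968/5 ≈ 7.20576e+15.


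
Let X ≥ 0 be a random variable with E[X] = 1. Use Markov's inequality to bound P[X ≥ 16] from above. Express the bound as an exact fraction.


μ = E[X] = 1, a = 16.
Markov: P[X ≥ 16] ≤ μ/a = (1)/16 = 1/16.
Numerically: ≈ 0.062.
(Since a = 16 > μ = 1.000, the bound 1/16 is < 1 and informative.)

P[X ≥ 16] ≤ 1/16 ≈ 0.062.


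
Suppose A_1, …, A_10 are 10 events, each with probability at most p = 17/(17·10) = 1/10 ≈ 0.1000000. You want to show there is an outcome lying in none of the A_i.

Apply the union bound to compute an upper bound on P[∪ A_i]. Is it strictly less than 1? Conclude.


Union bound: P[∪_{i=1}^{10} A_i] ≤ Σ_i P[A_i] ≤ 10·p = 10·(1/10) = 1.
Numerically: 1 ≈ 1.0000000.
Is 1 < 1? NO.
Since the bound 1 is ≥ 1, the union bound is uninformative here; it does NOT by itself certify existence.

10·p = 1 ≈ 1.0000000; existence NOT certified by the union bound.


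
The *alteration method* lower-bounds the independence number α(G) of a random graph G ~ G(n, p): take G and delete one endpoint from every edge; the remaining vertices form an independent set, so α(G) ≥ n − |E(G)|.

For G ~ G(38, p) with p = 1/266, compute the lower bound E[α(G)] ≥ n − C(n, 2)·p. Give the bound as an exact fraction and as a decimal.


E[|E(G)|] = C(38, 2)·p = 703 · (1/266) = 37/14.
E[α(G)] ≥ n − E[|E(G)|] = 38 − 37/14 = 495/14.
Numerically: ≈ 35.3571.
(This is only a lower bound; the true E[α(G)] may be larger.)

E[α(G)] ≥ 495/14 ≈ 35.3571.


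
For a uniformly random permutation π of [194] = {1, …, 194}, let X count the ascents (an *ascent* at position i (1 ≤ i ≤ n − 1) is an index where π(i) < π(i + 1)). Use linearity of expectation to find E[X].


Write X = Σ X_I over i = 1, …, 193, with X_I the indicator of one ascent.
There are 193 indicators.
For each fixed i, the pair (π(i), π(i+1)) is a uniformly random ordered pair of distinct values from {1, …, 194}; by symmetry P[π(i) < π(i+1)] = 1/2.
By linearity: E[X] = 193 · (1/2) = (194 − 1) · (1/2) = 193/2 ≈ 96.500.

E[X] = 193/2 = 96.500.


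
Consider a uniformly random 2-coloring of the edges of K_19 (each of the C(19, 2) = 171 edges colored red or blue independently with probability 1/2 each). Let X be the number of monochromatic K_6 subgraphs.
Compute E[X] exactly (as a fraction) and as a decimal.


Let X = Σ_S X_S over the C(19, 6) = 27132 subsets S of size 6, where X_S = 1 if the K_6 on S is monochromatic.
For a fixed S, the K_6 on S has C(6, 2) = 15 edges. P[all 15 edges red] = (1/2)^15, and likewise for blue, so P[monochromatic] = 2·(1/2)^15 = 2^{1 − 15} = 1/16384.
Summing: E[X] = C(19, 6) · 2^{1 − 15} = 27132 · 1/16384 = 6783/4096.
Numerically: E[X] ≈ 1.6560.

E[X] = C(19,6)·2^(1−C(6,2)) = 6783/4096 ≈ 1.6560.


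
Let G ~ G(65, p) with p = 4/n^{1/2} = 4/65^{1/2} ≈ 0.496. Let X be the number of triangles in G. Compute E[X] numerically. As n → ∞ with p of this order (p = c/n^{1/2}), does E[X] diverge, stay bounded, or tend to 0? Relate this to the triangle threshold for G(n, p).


Number of potential triangles: C(65, 3) = 43680.
Each occurs with probability p³ ≈ (0.496)³ ≈ 1.22127e-01.
By linearity: E[X] = C(65, 3)·p³ ≈ 43680 · 1.22127e-01 ≈ 5334.486.
Since α = 1/2 < 1, p = c/n^{1/2} ≫ 1/n is above the triangle threshold p ~ 1/n. Asymptotically E[X] ~ (c³/6)·n^{3(1−α)} = (4³/6)·n^{1.5} → ∞; triangles are abundant w.h.p.

E[X] ≈ 5334.486; in regime p = Θ(1/n^{1/2}) E[X] diverges (above the triangle threshold p ~ 1/n).


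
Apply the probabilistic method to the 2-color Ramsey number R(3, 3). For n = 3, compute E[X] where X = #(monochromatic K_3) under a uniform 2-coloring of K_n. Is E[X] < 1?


E[X] = C(3, 3) · 2^{1 − 3} = 1 · 2^{−2} = 1/4.
As a reduced fraction: E[X] = 1/4 ≈ 0.2500.
Is E[X] < 1? YES.
Since E[X] < 1, there exists a 2-coloring of K_{3} with no monochromatic K_3; hence R(3, 3) > 3.

E[X] = 1/4 ≈ 0.2500; E[X] < 1, so R(3, 3) > 3.


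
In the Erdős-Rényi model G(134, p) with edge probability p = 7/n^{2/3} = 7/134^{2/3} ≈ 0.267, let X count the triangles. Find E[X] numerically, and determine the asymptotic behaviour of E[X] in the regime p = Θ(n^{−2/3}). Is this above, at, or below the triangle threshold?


Number of potential triangles: C(134, 3) = 392084.
Each occurs with probability p³ ≈ (0.267)³ ≈ 1.91022e-02.
By linearity: E[X] = C(134, 3)·p³ ≈ 392084 · 1.91022e-02 ≈ 7489.687.
Since α = 2/3 < 1, p = c/n^{2/3} ≫ 1/n is above the triangle threshold p ~ 1/n. Asymptotically E[X] ~ (c³/6)·n^{3(1−α)} = (7³/6)·n^{1} → ∞; triangles are abundant w.h.p.

E[X] ≈ 7489.687; in regime p = Θ(1/n^{2/3}) E[X] diverges (above the triangle threshold p ~ 1/n).


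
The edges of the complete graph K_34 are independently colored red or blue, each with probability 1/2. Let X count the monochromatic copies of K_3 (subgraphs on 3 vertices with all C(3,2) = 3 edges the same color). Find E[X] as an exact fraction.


Let X = Σ_S X_S over the C(34, 3) = 5984 subsets S of size 3, where X_S = 1 if the K_3 on S is monochromatic.
For a fixed S, the K_3 on S has C(3, 2) = 3 edges. P[all 3 edges red] = (1/2)^3, and likewise for blue, so P[monochromatic] = 2·(1/2)^3 = 2^{1 − 3} = 1/4.
Summing: E[X] = C(34, 3) · 2^{1 − 3} = 5984 · 1/4 = 1496.
Numerically: E[X] ≈ 1496.0000.

E[X] = C(34,3)·2^(1−C(3,2)) = 1496 ≈ 1496.0000.


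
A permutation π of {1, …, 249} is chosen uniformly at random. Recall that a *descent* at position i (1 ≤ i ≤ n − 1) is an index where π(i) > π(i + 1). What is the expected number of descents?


Write X = Σ X_I over i = 1, …, 248, with X_I the indicator of one descent.
There are 248 indicators.
For each fixed i, the pair (π(i), π(i+1)) is a uniformly random ordered pair of distinct values from {1, …, 249}; by symmetry P[π(i) > π(i+1)] = 1/2.
By linearity: E[X] = 248 · (1/2) = (249 − 1) · (1/2) = 124 ≈ 124.00000.

E[X] = 124 = 124.00000.


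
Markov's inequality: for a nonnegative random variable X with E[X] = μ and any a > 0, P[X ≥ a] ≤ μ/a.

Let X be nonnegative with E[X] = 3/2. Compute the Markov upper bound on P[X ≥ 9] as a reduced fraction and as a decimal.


μ = E[X] = 3/2, a = 9.
Markov: P[X ≥ 9] ≤ μ/a = (3/2)/9 = 1/6.
Numerically: ≈ 0.1667.
(Since a = 9 > μ = 1.5000, the bound 1/6 is < 1 and informative.)

P[X ≥ 9] ≤ 1/6 ≈ 0.1667.


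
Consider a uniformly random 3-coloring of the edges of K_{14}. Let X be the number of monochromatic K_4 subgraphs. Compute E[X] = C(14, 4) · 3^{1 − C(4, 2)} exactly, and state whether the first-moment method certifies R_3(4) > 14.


E[X] = C(14, 4) · 3^{1 − 6} = 1001 · 3^{−5} = 1001/243.
As a reduced fraction: E[X] = 1001/243 ≈ 4.119342.
Is E[X] < 1? NO.
Since E[X] ≥ 1, the first-moment bound is inconclusive at n = 14; it does NOT by itself certify R_3(4) > 14.

E[X] = 1001/243 ≈ 4.119342; E[X] ≥ 1; first-moment method inconclusive here.


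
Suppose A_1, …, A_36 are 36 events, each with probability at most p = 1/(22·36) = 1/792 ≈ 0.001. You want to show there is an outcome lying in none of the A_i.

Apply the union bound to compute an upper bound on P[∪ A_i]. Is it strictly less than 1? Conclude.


Union bound: P[∪_{i=1}^{36} A_i] ≤ Σ_i P[A_i] ≤ 36·p = 36·(1/792) = 1/22.
Numerically: 1/22 ≈ 0.045.
Is 1/22 < 1? YES.
Since P[∪ A_i] ≤ 1/22 < 1, the complement has P[∩ A_i^c] ≥ 1 − 1/22 = 21/22 > 0, so some outcome avoids every A_i.

36·p = 1/22 ≈ 0.045; existence CERTIFIED by the union bound.


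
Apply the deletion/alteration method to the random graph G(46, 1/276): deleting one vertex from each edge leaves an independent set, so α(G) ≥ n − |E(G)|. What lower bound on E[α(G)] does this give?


E[|E(G)|] = C(46, 2)·p = 1035 · (1/276) = 15/4.
E[α(G)] ≥ n − E[|E(G)|] = 46 − 15/4 = 169/4.
Numerically: ≈ 42.2500.
(This is only a lower bound; the true E[α(G)] may be larger.)

E[α(G)] ≥ 169/4 ≈ 42.2500.


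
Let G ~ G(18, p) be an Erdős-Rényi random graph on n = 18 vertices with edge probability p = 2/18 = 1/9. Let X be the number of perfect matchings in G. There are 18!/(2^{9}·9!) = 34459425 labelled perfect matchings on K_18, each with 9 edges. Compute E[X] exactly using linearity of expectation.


K_18 has 18!/(2^{9}·9!) = 34459425 labelled perfect matchings.
For each such perfect matching H, let X_H = 1 if all 9 edges of H are present in G. Then P[X_H = 1] = p^{9} = (1/9)^{9} = 1/387420489.
By linearity of expectation: E[X] = Σ_H E[X_H] = 34459425 · p^{9} = 34459425 · 1/387420489 = 425425/4782969.
Numerically: E[X] ≈ 0.0889.

E[X] = 34459425 · (1/9)^{9} = 425425/4782969 ≈ 0.0889.


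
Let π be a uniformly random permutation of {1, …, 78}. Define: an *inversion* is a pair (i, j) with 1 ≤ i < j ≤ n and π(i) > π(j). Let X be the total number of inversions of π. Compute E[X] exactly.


Write X = Σ X_I over the C(78, 2) = 3003 pairs i < j, with X_I the indicator of one inversion.
There are 3003 indicators.
For each fixed pair i < j, the values π(i) and π(j) are two distinct elements of {1, …, 78} in uniformly random order; by symmetry P[π(i) > π(j)] = 1/2.
By linearity: E[X] = 3003 · (1/2) = C(78, 2) · (1/2) = 3003/2 = 3003/2 ≈ 1501.500000.

E[X] = 3003/2 = 1501.500000.


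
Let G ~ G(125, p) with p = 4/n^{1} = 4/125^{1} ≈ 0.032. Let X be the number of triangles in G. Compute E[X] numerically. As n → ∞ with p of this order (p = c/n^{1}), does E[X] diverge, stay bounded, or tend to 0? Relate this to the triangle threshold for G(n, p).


Number of potential triangles: C(125, 3) = 317750.
Each occurs with probability p³ ≈ (0.032)³ ≈ 3.276800e-05.
By linearity: E[X] = C(125, 3)·p³ ≈ 317750 · 3.276800e-05 ≈ 10.4120.
Here α = 1, so p = 4/n is exactly at the triangle threshold p ~ 1/n. Asymptotically E[X] → c³/6 = 4³/6 = 32/3 ≈ 10.6667, a bounded constant. In this regime the triangle count is asymptotically Poisson(c³/6).

E[X] ≈ 10.4120; in regime p = Θ(1/n^{1}) E[X] stays bounded (at the triangle threshold p ~ 1/n).


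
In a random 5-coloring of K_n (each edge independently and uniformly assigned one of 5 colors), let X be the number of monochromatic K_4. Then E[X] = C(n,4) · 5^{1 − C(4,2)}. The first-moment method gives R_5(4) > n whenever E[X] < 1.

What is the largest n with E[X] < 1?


We need C(n, 4) · 5^{1 − 6} < 1, i.e. C(n, 4) < 5^{6 − 1} = 3125.
Check values of n near the boundary:
  n = 14: C(14, 4) = 1001; 1001 < 3125? YES
  n = 15: C(15, 4) = 1365; 1365 < 3125? YES
  n = 16: C(16, 4) = 1820; 1820 < 3125? YES
  n = 17: C(17, 4) = 2380; 2380 < 3125? YES
  n = 18: C(18, 4) = 3060; 3060 < 3125? YES
  n = 19: C(19, 4) = 3876; 3876 < 3125? NO
The largest n with C(n, 4) < 3125 is n = 18 (where E[X] = 612/625 ≈ 0.979). Hence R_5(4) > 18, i.e. R_5(4) ≥ 19.

Largest n = 18; hence R_5(4) > 18.


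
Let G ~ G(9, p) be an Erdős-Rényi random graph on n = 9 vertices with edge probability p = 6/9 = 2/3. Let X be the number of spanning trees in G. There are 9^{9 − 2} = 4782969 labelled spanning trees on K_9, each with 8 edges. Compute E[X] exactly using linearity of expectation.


K_9 has 9^{9 − 2} = 4782969 labelled spanning trees.
For each such spanning tree H, let X_H = 1 if all 8 edges of H are present in G. Then P[X_H = 1] = p^{8} = (2/3)^{8} = 256/6561.
By linearity: E[X] = Σ_H E[X_H] = 4782969 · p^{8} = 4782969 · 256/6561 = 186624.
Numerically: E[X] ≈ 186624.

E[X] = 4782969 · (2/3)^{8} = 186624 ≈ 186624.


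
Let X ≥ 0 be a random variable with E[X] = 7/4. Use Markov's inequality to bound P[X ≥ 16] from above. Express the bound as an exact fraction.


μ = E[X] = 7/4, a = 16.
Markov: P[X ≥ 16] ≤ μ/a = (7/4)/16 = 7/64.
Numerically: ≈ 0.109375.
(Since a = 16 > μ = 1.750000, the bound 7/64 is < 1 and informative.)

P[X ≥ 16] ≤ 7/64 ≈ 0.109375.


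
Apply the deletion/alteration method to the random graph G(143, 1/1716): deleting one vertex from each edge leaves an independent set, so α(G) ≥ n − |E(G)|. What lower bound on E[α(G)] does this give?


E[|E(G)|] = C(143, 2)·p = 10153 · (1/1716) = 71/12.
E[α(G)] ≥ n − E[|E(G)|] = 143 − 71/12 = 1645/12.
Numerically: ≈ 137.0833.
(This is only a lower bound; the true E[α(G)] may be larger.)

E[α(G)] ≥ 1645/12 ≈ 137.0833.


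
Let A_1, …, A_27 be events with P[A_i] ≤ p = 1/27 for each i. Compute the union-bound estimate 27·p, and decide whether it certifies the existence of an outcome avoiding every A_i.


Union bound: P[∪_{i=1}^{27} A_i] ≤ Σ_i P[A_i] ≤ 27·p = 27·(1/27) = 1.
Numerically: 1 ≈ 1.000000.
Is 1 < 1? NO.
Since the bound 1 is ≥ 1, the union bound is uninformative here; it does NOT by itself certify existence.

27·p = 1 ≈ 1.000000; existence NOT certified by the union bound.


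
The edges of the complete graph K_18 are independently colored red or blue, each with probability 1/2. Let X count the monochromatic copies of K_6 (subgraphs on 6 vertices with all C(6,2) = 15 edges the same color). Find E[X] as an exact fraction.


Let X = Σ_S X_S over the C(18, 6) = 18564 subsets S of size 6, where X_S = 1 if the K_6 on S is monochromatic.
For a fixed S, the K_6 on S has C(6, 2) = 15 edges. P[all 15 edges red] = (1/2)^15, and likewise for blue, so P[monochromatic] = 2·(1/2)^15 = 2^{1 − 15} = 1/16384.
By linearity of expectation: E[X] = C(18, 6) · 2^{1 − 15} = 18564 · 1/16384 = 4641/4096.
Numerically: E[X] ≈ 1.13306.

E[X] = C(18,6)·2^(1−C(6,2)) = 4641/4096 ≈ 1.13306.


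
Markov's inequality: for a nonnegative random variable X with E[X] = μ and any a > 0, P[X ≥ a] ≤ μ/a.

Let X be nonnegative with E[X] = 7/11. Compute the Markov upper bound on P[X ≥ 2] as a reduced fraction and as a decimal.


μ = E[X] = 7/11, a = 2.
Markov: P[X ≥ 2] ≤ μ/a = (7/11)/2 = 7/22.
Numerically: ≈ 0.31818.
(Since a = 2 > μ = 0.63636, the bound 7/22 is < 1 and informative.)

P[X ≥ 2] ≤ 7/22 ≈ 0.31818.


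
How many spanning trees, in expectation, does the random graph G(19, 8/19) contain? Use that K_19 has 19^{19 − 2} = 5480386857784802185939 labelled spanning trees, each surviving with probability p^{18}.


K_19 has 19^{19 − 2} = 5480386857784802185939 labelled spanning trees.
For each such spanning tree H, let X_H = 1 if all 18 edges of H are present in G. Then P[X_H = 1] = p^{18} = (8/19)^{18} = 18014398509481984/104127350297911241532841.
By linearity: E[X] = Σ_H E[X_H] = 5480386857784802185939 · p^{18} = 5480386857784802185939 · 18014398509481984/104127350297911241532841 = 18014398509481984/19.
Numerically: E[X] ≈ 9.481e+14.

E[X] = 5480386857784802185939 · (8/19)^{18} = 18014398509481984/19 ≈ 9.481e+14.


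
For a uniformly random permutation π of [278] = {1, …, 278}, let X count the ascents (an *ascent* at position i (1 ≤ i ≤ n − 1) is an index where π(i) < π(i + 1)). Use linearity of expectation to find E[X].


Write X = Σ X_I over i = 1, …, 277, with X_I the indicator of one ascent.
There are 277 indicators.
For each fixed i, the pair (π(i), π(i+1)) is a uniformly random ordered pair of distinct values from {1, …, 278}; by symmetry P[π(i) < π(i+1)] = 1/2.
By linearity: E[X] = 277 · (1/2) = (278 − 1) · (1/2) = 277/2 ≈ 138.500.

E[X] = 277/2 = 138.500.


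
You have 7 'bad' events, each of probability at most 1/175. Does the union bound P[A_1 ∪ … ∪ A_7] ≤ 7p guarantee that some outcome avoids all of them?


Union bound: P[∪_{i=1}^{7} A_i] ≤ Σ_i P[A_i] ≤ 7·p = 7·(1/175) = 1/25.
Numerically: 1/25 ≈ 0.0400.
Is 1/25 < 1? YES.
Since P[∪ A_i] ≤ 1/25 < 1, the complement has P[∩ A_i^c] ≥ 1 − 1/25 = 24/25 > 0, so some outcome avoids every A_i.

7·p = 1/25 ≈ 0.0400; existence CERTIFIED by the union bound.


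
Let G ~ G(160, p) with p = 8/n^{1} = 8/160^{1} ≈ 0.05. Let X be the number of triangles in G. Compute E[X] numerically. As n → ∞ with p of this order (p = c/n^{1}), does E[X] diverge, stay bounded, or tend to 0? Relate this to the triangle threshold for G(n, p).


Number of potential triangles: C(160, 3) = 669920.
Each occurs with probability p³ ≈ (0.05)³ ≈ 1.2500000e-04.
By linearity: E[X] = C(160, 3)·p³ ≈ 669920 · 1.2500000e-04 ≈ 83.74000.
Here α = 1, so p = 8/n is exactly at the triangle threshold p ~ 1/n. Asymptotically E[X] → c³/6 = 8³/6 = 256/3 ≈ 85.33333, a bounded constant. In this regime the triangle count is asymptotically Poisson(c³/6).

E[X] ≈ 83.74000; in regime p = Θ(1/n^{1}) E[X] stays bounded (at the triangle threshold p ~ 1/n).


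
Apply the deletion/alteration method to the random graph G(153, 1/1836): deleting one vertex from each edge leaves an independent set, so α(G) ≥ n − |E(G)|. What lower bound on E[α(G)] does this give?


E[|E(G)|] = C(153, 2)·p = 11628 · (1/1836) = 19/3.
E[α(G)] ≥ n − E[|E(G)|] = 153 − 19/3 = 440/3.
Numerically: ≈ 146.667.
(This is only a lower bound; the true E[α(G)] may be larger.)

E[α(G)] ≥ 440/3 ≈ 146.667.


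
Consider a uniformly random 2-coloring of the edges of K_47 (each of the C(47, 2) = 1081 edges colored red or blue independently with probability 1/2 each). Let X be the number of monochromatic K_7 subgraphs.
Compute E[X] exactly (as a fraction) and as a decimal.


Let X = Σ_S X_S over the C(47, 7) = 62891499 subsets S of size 7, where X_S = 1 if the K_7 on S is monochromatic.
For a fixed S, the K_7 on S has C(7, 2) = 21 edges. P[all 21 edges red] = (1/2)^21, and likewise for blue, so P[monochromatic] = 2·(1/2)^21 = 2^{1 − 21} = 1/1048576.
Summing: E[X] = C(47, 7) · 2^{1 − 21} = 62891499 · 1/1048576 = 62891499/1048576.
Numerically: E[X] ≈ 59.97801.

E[X] = C(47,7)·2^(1−C(7,2)) = 62891499/1048576 ≈ 59.97801.


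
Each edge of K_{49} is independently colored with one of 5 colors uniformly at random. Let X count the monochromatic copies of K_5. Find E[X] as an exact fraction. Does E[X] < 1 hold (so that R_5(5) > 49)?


E[X] = C(49, 5) · 5^{1 − 10} = 1906884 · 5^{−9} = 1906884/1953125.
As a reduced fraction: E[X] = 1906884/1953125 ≈ 0.97632.
Is E[X] < 1? YES.
Since E[X] < 1, there exists a 5-coloring of K_{49} with no monochromatic K_5; hence R_5(5) > 49.

E[X] = 1906884/1953125 ≈ 0.97632; E[X] < 1, so R_5(5) > 49.


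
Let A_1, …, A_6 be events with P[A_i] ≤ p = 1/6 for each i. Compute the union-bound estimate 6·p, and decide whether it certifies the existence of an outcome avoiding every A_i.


Union bound: P[∪_{i=1}^{6} A_i] ≤ Σ_i P[A_i] ≤ 6·p = 6·(1/6) = 1.
Numerically: 1 ≈ 1.0000000.
Is 1 < 1? NO.
Since the bound 1 is ≥ 1, the union bound is uninformative here; it does NOT by itself certify existence.

6·p = 1 ≈ 1.0000000; existence NOT certified by the union bound.


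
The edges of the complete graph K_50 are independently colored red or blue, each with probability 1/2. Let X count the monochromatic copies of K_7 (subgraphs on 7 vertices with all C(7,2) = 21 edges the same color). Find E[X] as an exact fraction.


Let X = Σ_S X_S over the C(50, 7) = 99884400 subsets S of size 7, where X_S = 1 if the K_7 on S is monochromatic.
For a fixed S, the K_7 on S has C(7, 2) = 21 edges. P[all 21 edges red] = (1/2)^21, and likewise for blue, so P[monochromatic] = 2·(1/2)^21 = 2^{1 − 21} = 1/1048576.
By linearity of expectation: E[X] = C(50, 7) · 2^{1 − 21} = 99884400 · 1/1048576 = 6242775/65536.
Numerically: E[X] ≈ 95.2572.

E[X] = C(50,7)·2^(1−C(7,2)) = 6242775/65536 ≈ 95.2572.


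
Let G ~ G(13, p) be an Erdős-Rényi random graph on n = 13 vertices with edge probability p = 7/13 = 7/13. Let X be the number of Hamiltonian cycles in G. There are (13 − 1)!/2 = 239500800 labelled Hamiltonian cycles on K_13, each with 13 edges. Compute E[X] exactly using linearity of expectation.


K_13 has (13 − 1)!/2 = 239500800 labelled Hamiltonian cycles.
For each such Hamiltonian cycle H, let X_H = 1 if all 13 edges of H are present in G. Then P[X_H = 1] = p^{13} = (7/13)^{13} = 96889010407/302875106592253.
By linearity of expectation: E[X] = Σ_H E[X_H] = 239500800 · p^{13} = 239500800 · 96889010407/302875106592253 = 23204995503684825600/302875106592253.
Numerically: E[X] ≈ 7.662e+04.

E[X] = 239500800 · (7/13)^{13} = 23204995503684825600/302875106592253 ≈ 7.662e+04.


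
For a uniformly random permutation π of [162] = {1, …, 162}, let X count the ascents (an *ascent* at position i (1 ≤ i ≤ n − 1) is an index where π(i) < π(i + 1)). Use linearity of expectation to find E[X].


Write X = Σ X_I over i = 1, …, 161, with X_I the indicator of one ascent.
There are 161 indicators.
For each fixed i, the pair (π(i), π(i+1)) is a uniformly random ordered pair of distinct values from {1, …, 162}; by symmetry P[π(i) < π(i+1)] = 1/2.
By linearity: E[X] = 161 · (1/2) = (162 − 1) · (1/2) = 161/2 ≈ 80.5000.

E[X] = 161/2 = 80.5000.
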